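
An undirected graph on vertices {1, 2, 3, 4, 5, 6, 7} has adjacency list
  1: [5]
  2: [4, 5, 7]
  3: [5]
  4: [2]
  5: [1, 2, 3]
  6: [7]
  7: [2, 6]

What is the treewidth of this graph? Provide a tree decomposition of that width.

The largest bag has 2 vertices, giving width 1; this decomposition certifies tw(G) ≤ 1. Any graph with an edge has treewidth ≥ 1, and G has the edge 2–5. The upper and lower bounds meet at 1, so that is the treewidth.

Treewidth 1.
One such decomposition:
Bags: B1 = {2, 5}  B2 = {1, 5}  B3 = {2, 7}  B4 = {2, 4}  B5 = {3, 5}  B6 = {6, 7}
Tree: B1–B2, B1–B3, B1–B4, B1–B5, B3–B6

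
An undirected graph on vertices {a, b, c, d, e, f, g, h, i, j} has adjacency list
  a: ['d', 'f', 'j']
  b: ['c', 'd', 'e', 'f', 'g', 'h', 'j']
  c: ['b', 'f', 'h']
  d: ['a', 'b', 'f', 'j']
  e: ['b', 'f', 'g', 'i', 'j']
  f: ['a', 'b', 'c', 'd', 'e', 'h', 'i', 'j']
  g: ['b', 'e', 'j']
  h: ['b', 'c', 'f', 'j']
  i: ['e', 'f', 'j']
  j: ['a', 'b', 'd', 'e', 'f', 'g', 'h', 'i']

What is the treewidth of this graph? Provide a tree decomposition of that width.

Treewidth 3.
One optimal decomposition is:
Bags: B1 = {b, e, f, j}  B2 = {b, d, f, j}  B3 = {b, e, g, j}  B4 = {b, f, h, j}  B5 = {e, f, i, j}  B6 = {a, d, f, j}  B7 = {b, c, f, h}
Tree: B1–B2, B1–B3, B1–B4, B1–B5, B2–B6, B4–B7

The largest bag has 4 vertices, giving width 3; this decomposition certifies tw(G) ≤ 3. Conversely, {b, e, g, j} is a clique of size 4, and the vertices of any clique must share a bag in every tree decomposition; so some bag has ≥ 4 vertices and tw(G) ≥ 3. Hence tw(G) = 3 exactly.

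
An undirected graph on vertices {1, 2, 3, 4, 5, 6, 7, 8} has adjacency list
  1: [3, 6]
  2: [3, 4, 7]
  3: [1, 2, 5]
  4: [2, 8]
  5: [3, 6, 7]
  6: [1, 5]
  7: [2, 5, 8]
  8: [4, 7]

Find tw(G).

2

A width-2 tree decomposition is:
Bags: B1 = {1, 5, 6}  B2 = {1, 3, 5}  B3 = {3, 5, 7}  B4 = {2, 3, 7}  B5 = {2, 7, 8}  B6 = {2, 4, 8}
Tree: B1–B2, B2–B3, B3–B4, B4–B5, B5–B6
The largest bag has 3 vertices, giving width 2; this decomposition certifies tw(G) ≤ 2. Since 6–1–3–5–6 is a cycle in G, G is not acyclic. Forests are exactly the graphs of treewidth ≤ 1, so tw(G) ≥ 2. Combining the bounds, tw(G) = 2.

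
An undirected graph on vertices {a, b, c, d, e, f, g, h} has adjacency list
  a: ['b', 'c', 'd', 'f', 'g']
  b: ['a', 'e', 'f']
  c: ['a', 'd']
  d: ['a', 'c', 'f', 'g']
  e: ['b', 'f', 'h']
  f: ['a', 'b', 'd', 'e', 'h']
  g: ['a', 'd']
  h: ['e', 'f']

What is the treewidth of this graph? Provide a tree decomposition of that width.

Every bag has size at most 3, so the width is 3 − 1 = 2 and tw(G) ≤ 2. On the other hand G contains the 3-clique {a, d, g}. A clique must lie in a single bag of any decomposition, so no decomposition can have width below 2. The upper and lower bounds meet at 2, so that is the treewidth.

Treewidth 2.
One optimal decomposition is:
Bags: B1 = {b, e, f}  B2 = {a, b, f}  B3 = {e, f, h}  B4 = {a, d, f}  B5 = {a, d, g}  B6 = {a, c, d}
Tree: B1–B2, B1–B3, B2–B4, B4–B5, B4–B6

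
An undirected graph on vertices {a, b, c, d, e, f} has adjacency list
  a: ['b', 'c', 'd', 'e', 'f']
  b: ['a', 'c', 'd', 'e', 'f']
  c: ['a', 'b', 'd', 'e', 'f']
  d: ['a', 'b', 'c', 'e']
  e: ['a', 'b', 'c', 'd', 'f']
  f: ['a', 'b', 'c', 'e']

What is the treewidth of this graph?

4

A width-4 tree decomposition is:
Bags: B1 = {a, b, c, d, e}  B2 = {a, b, c, e, f}
Tree: B1–B2
Every bag has size at most 5, so the width is 5 − 1 = 4 and tw(G) ≤ 4. On the other hand G contains the 5-clique {a, b, c, d, e}. A clique must lie in a single bag of any decomposition, so no decomposition can have width below 4. Hence tw(G) = 4 exactly.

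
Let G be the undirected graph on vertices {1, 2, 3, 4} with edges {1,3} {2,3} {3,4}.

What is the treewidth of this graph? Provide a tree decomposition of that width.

Treewidth 1.
One such decomposition:
Bags: B1 = {2, 3}  B2 = {3, 4}  B3 = {1, 3}
Tree: B1–B2, B1–B3

Every bag has size at most 2, so the width is 2 − 1 = 1 and tw(G) ≤ 1. G has an edge, so its treewidth is at least 1. Combining the bounds, tw(G) = 1.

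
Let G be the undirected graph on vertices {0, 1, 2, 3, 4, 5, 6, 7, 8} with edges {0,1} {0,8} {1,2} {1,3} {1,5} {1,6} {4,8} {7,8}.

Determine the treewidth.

A width-1 tree decomposition is:
Bags: B1 = {1, 2}  B2 = {1, 5}  B3 = {0, 1}  B4 = {0, 8}  B5 = {1, 3}  B6 = {7, 8}  B7 = {4, 8}  B8 = {1, 6}
Tree: B1–B2, B1–B3, B3–B4, B2–B5, B4–B6, B6–B7, B1–B8
The largest bag has 2 vertices, giving width 1; this decomposition certifies tw(G) ≤ 1. Any graph with an edge has treewidth ≥ 1, and G has the edge 2–1. Therefore the treewidth is 1.

1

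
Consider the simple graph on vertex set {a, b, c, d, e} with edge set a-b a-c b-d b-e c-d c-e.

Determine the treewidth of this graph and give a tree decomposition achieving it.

The largest bag has 3 vertices, giving width 2; this decomposition certifies tw(G) ≤ 2. For the lower bound, G contains the cycle a–b–d–c–a, so G is not a forest; only forests have treewidth ≤ 1, hence tw(G) ≥ 2. The upper and lower bounds meet at 2, so that is the treewidth.

Treewidth 2.
Bags: B1 = {a, b, c}  B2 = {b, c, d}  B3 = {b, c, e}
Tree: B1–B2, B2–B3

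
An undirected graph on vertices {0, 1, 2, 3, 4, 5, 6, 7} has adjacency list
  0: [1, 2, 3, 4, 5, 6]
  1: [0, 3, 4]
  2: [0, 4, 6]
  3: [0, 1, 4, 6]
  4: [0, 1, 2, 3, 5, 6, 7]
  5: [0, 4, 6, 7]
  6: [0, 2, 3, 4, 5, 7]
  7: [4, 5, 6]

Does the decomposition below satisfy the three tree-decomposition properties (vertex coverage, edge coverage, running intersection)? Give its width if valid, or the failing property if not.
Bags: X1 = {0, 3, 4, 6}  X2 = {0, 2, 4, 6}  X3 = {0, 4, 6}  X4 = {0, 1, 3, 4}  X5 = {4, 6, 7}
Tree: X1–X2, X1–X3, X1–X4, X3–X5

No — vertex 5 appears in no bag.

A tree decomposition must satisfy three properties: every vertex lies in some bag; for every edge, both endpoints lie together in some bag; and for every vertex, the bags containing it form a connected subtree. Here vertex 5 appears in no bag, so the decomposition is invalid.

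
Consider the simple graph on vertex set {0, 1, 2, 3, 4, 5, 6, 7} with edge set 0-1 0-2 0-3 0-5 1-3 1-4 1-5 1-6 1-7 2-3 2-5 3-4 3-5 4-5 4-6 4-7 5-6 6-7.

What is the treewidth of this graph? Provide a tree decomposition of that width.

Every bag has size at most 4, so the width is 4 − 1 = 3 and tw(G) ≤ 3. For the lower bound, the 4 vertices {0, 1, 3, 5} are pairwise adjacent, and any tree decomposition puts a clique entirely inside one bag — forcing width ≥ 3. Hence tw(G) = 3 exactly.

Treewidth 3.
One such decomposition:
Bags: B1 = {0, 1, 3, 5}  B2 = {1, 3, 4, 5}  B3 = {1, 4, 5, 6}  B4 = {1, 4, 6, 7}  B5 = {0, 2, 3, 5}
Tree: B1–B2, B2–B3, B3–B4, B1–B5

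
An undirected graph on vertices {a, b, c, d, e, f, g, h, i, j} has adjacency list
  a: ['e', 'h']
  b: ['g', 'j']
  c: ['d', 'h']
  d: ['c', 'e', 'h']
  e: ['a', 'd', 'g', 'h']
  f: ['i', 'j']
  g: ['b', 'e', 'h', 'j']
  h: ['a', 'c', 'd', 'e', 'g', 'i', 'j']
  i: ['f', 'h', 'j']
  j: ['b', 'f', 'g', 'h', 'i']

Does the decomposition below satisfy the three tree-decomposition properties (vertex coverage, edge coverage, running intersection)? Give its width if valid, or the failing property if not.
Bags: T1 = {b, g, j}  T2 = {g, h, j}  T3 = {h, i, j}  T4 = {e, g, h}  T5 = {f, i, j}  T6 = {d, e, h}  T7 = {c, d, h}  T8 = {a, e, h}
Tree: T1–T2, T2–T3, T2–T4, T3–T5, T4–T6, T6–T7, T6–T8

Yes; width 2.

Vertex coverage: the bags together contain {a, b, c, d, e, f, g, h, i, j}, the full vertex set. Edge coverage: each edge of G has both endpoints in at least one bag. Running intersection: for every vertex, the bags containing it form a connected subtree. All three properties hold, so this is a valid tree decomposition of width max|bag| − 1 = 2, and hence tw(G) ≤ 2.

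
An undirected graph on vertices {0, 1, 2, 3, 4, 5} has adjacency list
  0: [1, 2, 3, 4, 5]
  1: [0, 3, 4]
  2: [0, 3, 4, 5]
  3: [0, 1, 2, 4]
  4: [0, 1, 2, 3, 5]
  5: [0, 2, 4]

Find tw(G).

3

A width-3 tree decomposition is:
Bags: B1 = {0, 2, 3, 4}  B2 = {0, 1, 3, 4}  B3 = {0, 2, 4, 5}
Tree: B1–B2, B1–B3
The largest bag has 4 vertices, giving width 3; this decomposition certifies tw(G) ≤ 3. For the lower bound, the 4 vertices {0, 1, 3, 4} are pairwise adjacent, and any tree decomposition puts a clique entirely inside one bag — forcing width ≥ 3. The upper and lower bounds meet at 3, so that is the treewidth.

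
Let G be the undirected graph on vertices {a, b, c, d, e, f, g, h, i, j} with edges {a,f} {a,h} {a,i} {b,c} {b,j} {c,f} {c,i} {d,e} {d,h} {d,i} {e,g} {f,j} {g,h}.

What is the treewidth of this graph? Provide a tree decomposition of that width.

Treewidth 2.
Bags: B1 = {e, g, h}  B2 = {d, e, h}  B3 = {a, d, h}  B4 = {a, d, i}  B5 = {a, f, i}  B6 = {c, f, i}  B7 = {c, f, j}  B8 = {b, c, j}
Tree: B1–B2, B2–B3, B3–B4, B4–B5, B5–B6, B6–B7, B7–B8

Every bag has size at most 3, so the width is 3 − 1 = 2 and tw(G) ≤ 2. Since g–e–d–h–g is a cycle in G, G is not acyclic. Forests are exactly the graphs of treewidth ≤ 1, so tw(G) ≥ 2. Hence tw(G) = 2 exactly.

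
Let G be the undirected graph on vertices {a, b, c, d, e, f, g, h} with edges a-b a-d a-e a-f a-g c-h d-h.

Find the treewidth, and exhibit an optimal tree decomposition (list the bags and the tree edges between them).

The largest bag has 2 vertices, giving width 1; this decomposition certifies tw(G) ≤ 1. Since G has at least one edge (e.g. a–d), it is not an edgeless graph, so tw(G) ≥ 1. Combining the bounds, tw(G) = 1.

Treewidth 1.
Bags: B1 = {a, d}  B2 = {a, g}  B3 = {a, b}  B4 = {d, h}  B5 = {a, e}  B6 = {c, h}  B7 = {a, f}
Tree: B1–B2, B1–B3, B1–B4, B1–B5, B4–B6, B2–B7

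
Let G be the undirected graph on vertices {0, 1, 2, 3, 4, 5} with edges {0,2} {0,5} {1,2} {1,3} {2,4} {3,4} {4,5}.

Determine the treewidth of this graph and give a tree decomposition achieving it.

Treewidth 2.
One such decomposition:
Bags: B1 = {1, 2, 3}  B2 = {2, 3, 4}  B3 = {0, 2, 4}  B4 = {0, 4, 5}
Tree: B1–B2, B2–B3, B3–B4

Every bag has size at most 3, so the width is 3 − 1 = 2 and tw(G) ≤ 2. The edges 1–3–4–2–1 form a cycle, so G is not a tree and its treewidth is at least 2. Therefore the treewidth is 2.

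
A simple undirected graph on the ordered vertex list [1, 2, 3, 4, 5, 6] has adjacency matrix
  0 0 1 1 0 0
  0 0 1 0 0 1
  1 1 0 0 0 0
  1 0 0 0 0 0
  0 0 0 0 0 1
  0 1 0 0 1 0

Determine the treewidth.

1

A width-1 tree decomposition is:
Bags: B1 = {5, 6}  B2 = {2, 6}  B3 = {2, 3}  B4 = {1, 3}  B5 = {1, 4}
Tree: B1–B2, B2–B3, B3–B4, B4–B5
The largest bag has 2 vertices, giving width 1; this decomposition certifies tw(G) ≤ 1. Since G has at least one edge (e.g. 5–6), it is not an edgeless graph, so tw(G) ≥ 1. The upper and lower bounds meet at 1, so that is the treewidth.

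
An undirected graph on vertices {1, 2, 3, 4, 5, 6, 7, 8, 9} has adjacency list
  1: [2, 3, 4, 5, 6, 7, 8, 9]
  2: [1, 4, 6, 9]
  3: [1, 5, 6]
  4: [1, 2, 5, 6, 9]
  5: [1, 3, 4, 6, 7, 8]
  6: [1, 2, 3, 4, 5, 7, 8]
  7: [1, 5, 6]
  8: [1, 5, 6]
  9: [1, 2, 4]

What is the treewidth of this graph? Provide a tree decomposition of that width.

The largest bag has 4 vertices, giving width 3; this decomposition certifies tw(G) ≤ 3. For the lower bound, the 4 vertices {1, 2, 4, 9} are pairwise adjacent, and any tree decomposition puts a clique entirely inside one bag — forcing width ≥ 3. The upper and lower bounds meet at 3, so that is the treewidth.

Treewidth 3.
One such decomposition:
Bags: B1 = {1, 4, 5, 6}  B2 = {1, 5, 6, 7}  B3 = {1, 5, 6, 8}  B4 = {1, 3, 5, 6}  B5 = {1, 2, 4, 6}  B6 = {1, 2, 4, 9}
Tree: B1–B2, B1–B3, B2–B4, B1–B5, B5–B6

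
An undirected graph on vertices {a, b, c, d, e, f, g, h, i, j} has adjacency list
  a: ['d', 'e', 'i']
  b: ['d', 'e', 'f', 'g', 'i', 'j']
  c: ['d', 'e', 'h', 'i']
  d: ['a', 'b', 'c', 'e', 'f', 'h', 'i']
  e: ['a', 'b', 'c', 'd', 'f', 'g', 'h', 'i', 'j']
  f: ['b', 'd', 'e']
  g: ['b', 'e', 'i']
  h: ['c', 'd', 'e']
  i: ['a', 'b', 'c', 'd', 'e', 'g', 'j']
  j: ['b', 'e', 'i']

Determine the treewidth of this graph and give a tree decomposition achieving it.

Treewidth 3.
One such decomposition:
Bags: B1 = {b, d, e, f}  B2 = {b, d, e, i}  B3 = {b, e, g, i}  B4 = {c, d, e, i}  B5 = {b, e, i, j}  B6 = {a, d, e, i}  B7 = {c, d, e, h}
Tree: B1–B2, B2–B3, B2–B4, B2–B5, B4–B6, B4–B7

Every bag has size at most 4, so the width is 4 − 1 = 3 and tw(G) ≤ 3. On the other hand G contains the 4-clique {c, d, e, h}. A clique must lie in a single bag of any decomposition, so no decomposition can have width below 3. The upper and lower bounds meet at 3, so that is the treewidth.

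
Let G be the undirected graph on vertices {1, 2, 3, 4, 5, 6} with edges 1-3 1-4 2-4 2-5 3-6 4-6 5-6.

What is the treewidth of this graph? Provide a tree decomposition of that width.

Every bag has size at most 3, so the width is 3 − 1 = 2 and tw(G) ≤ 2. The edges 3–1–4–6–3 form a cycle, so G is not a tree and its treewidth is at least 2. Therefore the treewidth is 2.

Treewidth 2.
One optimal decomposition is:
Bags: B1 = {1, 3, 6}  B2 = {1, 4, 6}  B3 = {4, 5, 6}  B4 = {2, 4, 5}
Tree: B1–B2, B2–B3, B3–B4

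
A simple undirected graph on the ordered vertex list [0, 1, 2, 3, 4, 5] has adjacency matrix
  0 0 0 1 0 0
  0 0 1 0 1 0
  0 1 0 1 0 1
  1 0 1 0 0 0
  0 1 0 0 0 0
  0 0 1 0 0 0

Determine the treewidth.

1

A width-1 tree decomposition is:
Bags: B1 = {1, 2}  B2 = {2, 3}  B3 = {0, 3}  B4 = {2, 5}  B5 = {1, 4}
Tree: B1–B2, B2–B3, B1–B4, B1–B5
Every bag has size at most 2, so the width is 2 − 1 = 1 and tw(G) ≤ 1. G has an edge, so its treewidth is at least 1. The upper and lower bounds meet at 1, so that is the treewidth.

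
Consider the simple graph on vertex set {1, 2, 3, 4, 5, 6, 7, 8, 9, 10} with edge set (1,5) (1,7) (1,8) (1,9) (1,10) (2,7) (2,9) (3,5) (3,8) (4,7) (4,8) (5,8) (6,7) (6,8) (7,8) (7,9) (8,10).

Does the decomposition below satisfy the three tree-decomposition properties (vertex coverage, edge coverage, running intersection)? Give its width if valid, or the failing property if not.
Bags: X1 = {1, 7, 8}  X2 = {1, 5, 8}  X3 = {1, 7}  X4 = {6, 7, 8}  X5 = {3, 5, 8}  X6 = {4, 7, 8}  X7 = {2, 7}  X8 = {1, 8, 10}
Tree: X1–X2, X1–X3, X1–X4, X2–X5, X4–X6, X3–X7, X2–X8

No — vertex 9 appears in no bag.

A tree decomposition must satisfy three properties: every vertex lies in some bag; for every edge, both endpoints lie together in some bag; and for every vertex, the bags containing it form a connected subtree. Here vertex 9 appears in no bag, so the decomposition is invalid.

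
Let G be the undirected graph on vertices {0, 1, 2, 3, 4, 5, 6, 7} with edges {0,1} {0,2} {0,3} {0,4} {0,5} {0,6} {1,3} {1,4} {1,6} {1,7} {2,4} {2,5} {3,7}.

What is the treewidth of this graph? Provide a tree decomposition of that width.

Every bag has size at most 3, so the width is 3 − 1 = 2 and tw(G) ≤ 2. On the other hand G contains the 3-clique {0, 1, 3}. A clique must lie in a single bag of any decomposition, so no decomposition can have width below 2. The upper and lower bounds meet at 2, so that is the treewidth.

Treewidth 2.
One optimal decomposition is:
Bags: B1 = {0, 1, 4}  B2 = {0, 1, 3}  B3 = {0, 2, 4}  B4 = {0, 1, 6}  B5 = {1, 3, 7}  B6 = {0, 2, 5}
Tree: B1–B2, B1–B3, B1–B4, B2–B5, B3–B6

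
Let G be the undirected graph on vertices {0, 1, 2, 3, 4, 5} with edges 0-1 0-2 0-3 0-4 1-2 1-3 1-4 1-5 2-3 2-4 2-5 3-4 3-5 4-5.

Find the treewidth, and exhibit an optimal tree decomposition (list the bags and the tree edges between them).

Every bag has size at most 5, so the width is 5 − 1 = 4 and tw(G) ≤ 4. Conversely, {0, 1, 2, 3, 4} is a clique of size 5, and the vertices of any clique must share a bag in every tree decomposition; so some bag has ≥ 5 vertices and tw(G) ≥ 4. The upper and lower bounds meet at 4, so that is the treewidth.

Treewidth 4.
One such decomposition:
Bags: B1 = {0, 1, 2, 3, 4}  B2 = {1, 2, 3, 4, 5}
Tree: B1–B2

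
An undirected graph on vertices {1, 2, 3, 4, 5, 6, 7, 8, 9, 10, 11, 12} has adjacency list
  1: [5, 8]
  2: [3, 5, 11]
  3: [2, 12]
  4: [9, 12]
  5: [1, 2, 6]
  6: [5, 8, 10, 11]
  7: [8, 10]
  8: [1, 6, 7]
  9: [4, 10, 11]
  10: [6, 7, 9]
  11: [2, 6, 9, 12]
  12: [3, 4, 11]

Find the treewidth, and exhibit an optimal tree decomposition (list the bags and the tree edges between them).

Every bag has size at most 4, so the width is 4 − 1 = 3 and tw(G) ≤ 3. For the lower bound: the 4 vertex sets {3,4,12}, {2}, {11}, {5,6,9,10} are disjoint, each induces a connected subgraph, and every pair is joined by at least one edge of G. Contracting each set to a single vertex therefore yields K_{4} as a minor, and since treewidth is minor-monotone, tw(G) ≥ tw(K_{4}) = 3. Hence tw(G) = 3 exactly.

Treewidth 3.
Bags: B1 = {2, 3, 4, 12}  B2 = {2, 4, 11, 12}  B3 = {2, 4, 9, 11}  B4 = {2, 5, 9, 11}  B5 = {5, 6, 9, 11}  B6 = {5, 6, 9, 10}  B7 = {1, 5, 6, 10}  B8 = {1, 6, 8, 10}  B9 = {1, 7, 8, 10}
Tree: B1–B2, B2–B3, B3–B4, B4–B5, B5–B6, B6–B7, B7–B8, B8–B9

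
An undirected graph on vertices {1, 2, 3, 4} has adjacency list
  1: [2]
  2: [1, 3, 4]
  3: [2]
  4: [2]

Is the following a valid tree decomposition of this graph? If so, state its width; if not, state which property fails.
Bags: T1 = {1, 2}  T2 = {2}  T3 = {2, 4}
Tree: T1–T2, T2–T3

No — vertex 3 appears in no bag.

A tree decomposition must satisfy three properties: every vertex lies in some bag; for every edge, both endpoints lie together in some bag; and for every vertex, the bags containing it form a connected subtree. Here vertex 3 appears in no bag, so the decomposition is invalid.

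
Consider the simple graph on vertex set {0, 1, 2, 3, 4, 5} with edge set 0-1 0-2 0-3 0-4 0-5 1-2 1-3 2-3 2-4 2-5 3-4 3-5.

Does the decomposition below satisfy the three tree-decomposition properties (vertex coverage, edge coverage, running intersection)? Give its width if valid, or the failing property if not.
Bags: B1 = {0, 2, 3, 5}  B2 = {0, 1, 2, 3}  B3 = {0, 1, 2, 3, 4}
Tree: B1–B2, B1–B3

No — bags containing vertex 1 are not connected in the tree.

A tree decomposition must satisfy three properties: every vertex lies in some bag; for every edge, both endpoints lie together in some bag; and for every vertex, the bags containing it form a connected subtree. Here bags containing vertex 1 are not connected in the tree, so the decomposition is invalid.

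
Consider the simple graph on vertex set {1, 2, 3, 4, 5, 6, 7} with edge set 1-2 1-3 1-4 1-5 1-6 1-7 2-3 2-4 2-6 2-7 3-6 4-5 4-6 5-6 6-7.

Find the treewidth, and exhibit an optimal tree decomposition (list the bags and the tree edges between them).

Treewidth 3.
One optimal decomposition is:
Bags: B1 = {1, 2, 4, 6}  B2 = {1, 2, 6, 7}  B3 = {1, 2, 3, 6}  B4 = {1, 4, 5, 6}
Tree: B1–B2, B2–B3, B1–B4

Each bag holds 4 vertices, so the decomposition has width 3, which upper-bounds the treewidth. Conversely, {1, 2, 3, 6} is a clique of size 4, and the vertices of any clique must share a bag in every tree decomposition; so some bag has ≥ 4 vertices and tw(G) ≥ 3. Combining the bounds, tw(G) = 3.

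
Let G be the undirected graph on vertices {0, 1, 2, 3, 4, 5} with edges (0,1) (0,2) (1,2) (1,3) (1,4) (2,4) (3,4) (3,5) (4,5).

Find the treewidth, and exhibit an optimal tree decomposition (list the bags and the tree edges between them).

Every bag has size at most 3, so the width is 3 − 1 = 2 and tw(G) ≤ 2. On the other hand G contains the 3-clique {0, 1, 2}. A clique must lie in a single bag of any decomposition, so no decomposition can have width below 2. The upper and lower bounds meet at 2, so that is the treewidth.

Treewidth 2.
One optimal decomposition is:
Bags: B1 = {0, 1, 2}  B2 = {1, 2, 4}  B3 = {1, 3, 4}  B4 = {3, 4, 5}
Tree: B1–B2, B2–B3, B3–B4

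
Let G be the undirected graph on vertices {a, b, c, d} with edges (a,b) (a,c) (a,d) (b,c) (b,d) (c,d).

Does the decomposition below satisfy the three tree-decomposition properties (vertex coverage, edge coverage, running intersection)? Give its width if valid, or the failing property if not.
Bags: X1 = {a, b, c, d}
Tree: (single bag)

Yes; width 3.

Vertex coverage: the bags together contain {a, b, c, d}, the full vertex set. Edge coverage: each edge of G has both endpoints in at least one bag. Running intersection: for every vertex, the bags containing it form a connected subtree. All three properties hold, so this is a valid tree decomposition of width max|bag| − 1 = 3, and hence tw(G) ≤ 3.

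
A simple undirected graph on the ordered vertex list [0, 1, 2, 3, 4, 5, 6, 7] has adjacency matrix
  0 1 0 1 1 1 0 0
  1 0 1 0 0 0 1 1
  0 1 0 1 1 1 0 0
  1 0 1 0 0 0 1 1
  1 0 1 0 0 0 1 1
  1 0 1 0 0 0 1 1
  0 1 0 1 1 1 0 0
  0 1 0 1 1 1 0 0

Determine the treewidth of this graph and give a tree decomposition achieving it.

Every bag has size at most 5, so the width is 5 − 1 = 4 and tw(G) ≤ 4. For the lower bound: the 5 vertex sets {3,7}, {0,4}, {1,2}, {5}, {6} are disjoint, each induces a connected subgraph, and every pair is joined by at least one edge of G. Contracting each set to a single vertex therefore yields K_{5} as a minor, and since treewidth is minor-monotone, tw(G) ≥ tw(K_{5}) = 4. The upper and lower bounds meet at 4, so that is the treewidth.

Treewidth 4.
One such decomposition:
Bags: B1 = {1, 3, 4, 5, 7}  B2 = {0, 1, 3, 4, 5}  B3 = {1, 2, 3, 4, 5}  B4 = {1, 3, 4, 5, 6}
Tree: B1–B2, B2–B3, B3–B4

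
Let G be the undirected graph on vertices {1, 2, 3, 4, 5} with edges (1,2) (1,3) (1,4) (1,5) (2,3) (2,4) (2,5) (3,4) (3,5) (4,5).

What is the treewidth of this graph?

4

A width-4 tree decomposition is:
Bags: B1 = {1, 2, 3, 4, 5}
Tree: (single bag)
With just one bag of size 5, the width is 5 − 1 = 4, so tw(G) ≤ 4. Conversely, {1, 2, 3, 4, 5} is a clique of size 5, and the vertices of any clique must share a bag in every tree decomposition; so some bag has ≥ 5 vertices and tw(G) ≥ 4. Therefore the treewidth is 4.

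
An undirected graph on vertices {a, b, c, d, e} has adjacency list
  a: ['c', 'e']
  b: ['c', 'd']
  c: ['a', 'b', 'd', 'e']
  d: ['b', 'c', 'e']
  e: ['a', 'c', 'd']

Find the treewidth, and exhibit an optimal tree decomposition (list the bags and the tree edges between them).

Treewidth 2.
One optimal decomposition is:
Bags: B1 = {c, d, e}  B2 = {a, c, e}  B3 = {b, c, d}
Tree: B1–B2, B1–B3

Every bag has size at most 3, so the width is 3 − 1 = 2 and tw(G) ≤ 2. Conversely, {c, d, e} is a clique of size 3, and the vertices of any clique must share a bag in every tree decomposition; so some bag has ≥ 3 vertices and tw(G) ≥ 2. The upper and lower bounds meet at 2, so that is the treewidth.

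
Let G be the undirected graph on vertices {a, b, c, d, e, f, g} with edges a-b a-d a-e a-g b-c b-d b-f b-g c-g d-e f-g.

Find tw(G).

2

A width-2 tree decomposition is:
Bags: B1 = {a, b, g}  B2 = {a, b, d}  B3 = {b, f, g}  B4 = {b, c, g}  B5 = {a, d, e}
Tree: B1–B2, B1–B3, B3–B4, B2–B5
Every bag has size at most 3, so the width is 3 − 1 = 2 and tw(G) ≤ 2. Conversely, {a, d, e} is a clique of size 3, and the vertices of any clique must share a bag in every tree decomposition; so some bag has ≥ 3 vertices and tw(G) ≥ 2. Combining the bounds, tw(G) = 2.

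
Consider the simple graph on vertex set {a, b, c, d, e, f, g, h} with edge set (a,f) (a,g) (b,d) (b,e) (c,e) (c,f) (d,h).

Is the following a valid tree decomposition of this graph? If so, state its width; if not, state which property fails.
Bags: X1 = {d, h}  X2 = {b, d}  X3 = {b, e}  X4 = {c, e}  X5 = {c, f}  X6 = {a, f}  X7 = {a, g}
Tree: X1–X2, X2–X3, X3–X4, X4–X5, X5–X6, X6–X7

Checking the three conditions: (i) the bags cover all of {a, b, c, d, e, f, g, h}; (ii) for each edge, some bag contains both endpoints; (iii) the bags containing any fixed vertex form a subtree. All hold, so the decomposition is valid with width 2 − 1 = 1.

Yes; width 1.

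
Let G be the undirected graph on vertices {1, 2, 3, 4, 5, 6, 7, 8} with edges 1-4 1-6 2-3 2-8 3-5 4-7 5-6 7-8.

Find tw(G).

A width-2 tree decomposition is:
Bags: B1 = {3, 5, 6}  B2 = {1, 3, 6}  B3 = {1, 3, 4}  B4 = {3, 4, 7}  B5 = {3, 7, 8}  B6 = {2, 3, 8}
Tree: B1–B2, B2–B3, B3–B4, B4–B5, B5–B6
Every bag has size at most 3, so the width is 3 − 1 = 2 and tw(G) ≤ 2. The edges 3–5–6–1–4–7–8–2–3 form a cycle, so G is not a tree and its treewidth is at least 2. Therefore the treewidth is 2.

2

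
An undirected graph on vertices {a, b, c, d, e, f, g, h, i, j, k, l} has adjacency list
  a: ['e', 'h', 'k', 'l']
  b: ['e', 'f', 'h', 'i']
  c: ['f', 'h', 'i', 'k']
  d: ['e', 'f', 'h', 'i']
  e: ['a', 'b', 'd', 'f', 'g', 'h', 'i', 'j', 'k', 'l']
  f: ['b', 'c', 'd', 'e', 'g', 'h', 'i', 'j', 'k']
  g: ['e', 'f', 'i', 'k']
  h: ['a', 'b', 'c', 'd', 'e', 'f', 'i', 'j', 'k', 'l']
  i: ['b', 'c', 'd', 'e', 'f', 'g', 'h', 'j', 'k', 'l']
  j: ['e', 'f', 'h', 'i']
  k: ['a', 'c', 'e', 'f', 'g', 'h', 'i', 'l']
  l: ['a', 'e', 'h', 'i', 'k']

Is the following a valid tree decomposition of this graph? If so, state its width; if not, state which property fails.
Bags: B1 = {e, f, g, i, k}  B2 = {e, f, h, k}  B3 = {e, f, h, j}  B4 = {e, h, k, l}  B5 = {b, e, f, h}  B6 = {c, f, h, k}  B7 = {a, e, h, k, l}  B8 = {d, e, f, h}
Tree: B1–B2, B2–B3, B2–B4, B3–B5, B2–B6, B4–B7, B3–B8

No — edge (i,h) lies in no bag.

A tree decomposition must satisfy three properties: every vertex lies in some bag; for every edge, both endpoints lie together in some bag; and for every vertex, the bags containing it form a connected subtree. Here edge (i,h) lies in no bag, so the decomposition is invalid.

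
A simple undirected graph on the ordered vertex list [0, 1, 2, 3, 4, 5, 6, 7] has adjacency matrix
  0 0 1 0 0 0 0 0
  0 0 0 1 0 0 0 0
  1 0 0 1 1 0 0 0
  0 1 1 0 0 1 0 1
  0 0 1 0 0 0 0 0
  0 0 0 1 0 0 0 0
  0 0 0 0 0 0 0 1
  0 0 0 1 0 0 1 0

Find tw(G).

A width-1 tree decomposition is:
Bags: B1 = {2, 3}  B2 = {3, 7}  B3 = {6, 7}  B4 = {1, 3}  B5 = {3, 5}  B6 = {0, 2}  B7 = {2, 4}
Tree: B1–B2, B2–B3, B1–B4, B4–B5, B1–B6, B6–B7
Every bag has size at most 2, so the width is 2 − 1 = 1 and tw(G) ≤ 1. G has an edge, so its treewidth is at least 1. Combining the bounds, tw(G) = 1.

1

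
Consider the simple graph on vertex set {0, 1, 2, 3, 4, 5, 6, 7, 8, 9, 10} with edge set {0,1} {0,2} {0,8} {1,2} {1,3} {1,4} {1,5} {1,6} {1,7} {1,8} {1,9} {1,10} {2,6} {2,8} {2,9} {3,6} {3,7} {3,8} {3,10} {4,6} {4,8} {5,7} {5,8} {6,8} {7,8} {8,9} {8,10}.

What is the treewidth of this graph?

3

A width-3 tree decomposition is:
Bags: B1 = {1, 3, 7, 8}  B2 = {1, 3, 6, 8}  B3 = {1, 3, 8, 10}  B4 = {1, 5, 7, 8}  B5 = {1, 2, 6, 8}  B6 = {1, 4, 6, 8}  B7 = {1, 2, 8, 9}  B8 = {0, 1, 2, 8}
Tree: B1–B2, B2–B3, B1–B4, B2–B5, B5–B6, B5–B7, B7–B8
Every bag has size at most 4, so the width is 4 − 1 = 3 and tw(G) ≤ 3. On the other hand G contains the 4-clique {0, 1, 2, 8}. A clique must lie in a single bag of any decomposition, so no decomposition can have width below 3. The upper and lower bounds meet at 3, so that is the treewidth.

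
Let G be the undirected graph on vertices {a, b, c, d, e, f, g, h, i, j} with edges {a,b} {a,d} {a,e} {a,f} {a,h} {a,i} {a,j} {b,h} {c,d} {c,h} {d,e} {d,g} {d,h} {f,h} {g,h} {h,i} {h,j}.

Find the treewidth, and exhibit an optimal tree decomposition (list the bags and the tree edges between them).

The largest bag has 3 vertices, giving width 2; this decomposition certifies tw(G) ≤ 2. On the other hand G contains the 3-clique {a, d, e}. A clique must lie in a single bag of any decomposition, so no decomposition can have width below 2. Hence tw(G) = 2 exactly.

Treewidth 2.
Bags: B1 = {a, b, h}  B2 = {a, d, h}  B3 = {a, f, h}  B4 = {c, d, h}  B5 = {a, h, i}  B6 = {a, h, j}  B7 = {a, d, e}  B8 = {d, g, h}
Tree: B1–B2, B2–B3, B2–B4, B3–B5, B3–B6, B2–B7, B4–B8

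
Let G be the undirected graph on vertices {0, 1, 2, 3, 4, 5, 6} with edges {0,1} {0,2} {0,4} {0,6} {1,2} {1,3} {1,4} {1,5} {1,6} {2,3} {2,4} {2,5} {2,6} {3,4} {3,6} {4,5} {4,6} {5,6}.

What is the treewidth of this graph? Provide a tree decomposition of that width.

The largest bag has 5 vertices, giving width 4; this decomposition certifies tw(G) ≤ 4. On the other hand G contains the 5-clique {0, 1, 2, 4, 6}. A clique must lie in a single bag of any decomposition, so no decomposition can have width below 4. Therefore the treewidth is 4.

Treewidth 4.
One such decomposition:
Bags: B1 = {1, 2, 4, 5, 6}  B2 = {0, 1, 2, 4, 6}  B3 = {1, 2, 3, 4, 6}
Tree: B1–B2, B2–B3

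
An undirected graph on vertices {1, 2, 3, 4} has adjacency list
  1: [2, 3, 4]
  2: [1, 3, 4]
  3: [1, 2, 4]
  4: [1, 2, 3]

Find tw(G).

3

A width-3 tree decomposition is:
Bags: B1 = {1, 2, 3, 4}
Tree: (single bag)
With just one bag of size 4, the width is 4 − 1 = 3, so tw(G) ≤ 3. On the other hand G contains the 4-clique {1, 2, 3, 4}. A clique must lie in a single bag of any decomposition, so no decomposition can have width below 3. Therefore the treewidth is 3.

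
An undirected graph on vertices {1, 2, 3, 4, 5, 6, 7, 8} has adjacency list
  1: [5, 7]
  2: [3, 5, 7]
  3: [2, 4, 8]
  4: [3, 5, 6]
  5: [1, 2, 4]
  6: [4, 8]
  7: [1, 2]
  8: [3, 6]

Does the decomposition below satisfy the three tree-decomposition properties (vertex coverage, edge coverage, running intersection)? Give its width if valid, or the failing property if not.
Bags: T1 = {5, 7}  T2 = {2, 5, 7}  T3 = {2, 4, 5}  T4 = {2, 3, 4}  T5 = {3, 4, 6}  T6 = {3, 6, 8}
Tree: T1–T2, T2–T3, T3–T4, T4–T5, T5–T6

A tree decomposition must satisfy three properties: every vertex lies in some bag; for every edge, both endpoints lie together in some bag; and for every vertex, the bags containing it form a connected subtree. Here vertex 1 appears in no bag, so the decomposition is invalid.

No — vertex 1 appears in no bag.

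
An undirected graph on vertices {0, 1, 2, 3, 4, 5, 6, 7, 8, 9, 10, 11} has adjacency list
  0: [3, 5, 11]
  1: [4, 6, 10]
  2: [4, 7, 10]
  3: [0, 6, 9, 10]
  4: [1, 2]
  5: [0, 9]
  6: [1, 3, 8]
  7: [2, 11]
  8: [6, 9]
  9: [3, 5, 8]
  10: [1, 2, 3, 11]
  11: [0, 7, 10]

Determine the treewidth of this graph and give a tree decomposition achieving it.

Each bag holds 4 vertices, so the decomposition has width 3, which upper-bounds the treewidth. For the lower bound: the 4 vertex sets {2,4,7}, {11}, {10}, {0,1,3,6} are disjoint, each induces a connected subgraph, and every pair is joined by at least one edge of G. Contracting each set to a single vertex therefore yields K_{4} as a minor, and since treewidth is minor-monotone, tw(G) ≥ tw(K_{4}) = 3. Hence tw(G) = 3 exactly.

Treewidth 3.
One such decomposition:
Bags: B1 = {2, 4, 7, 11}  B2 = {2, 4, 10, 11}  B3 = {1, 4, 10, 11}  B4 = {0, 1, 10, 11}  B5 = {0, 1, 3, 10}  B6 = {0, 1, 3, 6}  B7 = {0, 3, 5, 6}  B8 = {3, 5, 6, 9}  B9 = {5, 6, 8, 9}
Tree: B1–B2, B2–B3, B3–B4, B4–B5, B5–B6, B6–B7, B7–B8, B8–B9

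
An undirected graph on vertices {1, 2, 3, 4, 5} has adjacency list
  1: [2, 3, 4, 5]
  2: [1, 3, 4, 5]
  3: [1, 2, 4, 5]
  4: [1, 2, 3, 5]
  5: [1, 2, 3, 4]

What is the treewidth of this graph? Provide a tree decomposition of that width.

With just one bag of size 5, the width is 5 − 1 = 4, so tw(G) ≤ 4. On the other hand G contains the 5-clique {1, 2, 3, 4, 5}. A clique must lie in a single bag of any decomposition, so no decomposition can have width below 4. The upper and lower bounds meet at 4, so that is the treewidth.

Treewidth 4.
One optimal decomposition is:
Bags: B1 = {1, 2, 3, 4, 5}
Tree: (single bag)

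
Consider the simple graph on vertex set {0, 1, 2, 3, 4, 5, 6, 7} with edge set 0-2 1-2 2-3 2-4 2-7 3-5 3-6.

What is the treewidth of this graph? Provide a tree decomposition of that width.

Treewidth 1.
Bags: B1 = {2, 3}  B2 = {3, 6}  B3 = {0, 2}  B4 = {2, 4}  B5 = {2, 7}  B6 = {1, 2}  B7 = {3, 5}
Tree: B1–B2, B1–B3, B3–B4, B4–B5, B3–B6, B1–B7

Each bag holds 2 vertices, so the decomposition has width 1, which upper-bounds the treewidth. Any graph with an edge has treewidth ≥ 1, and G has the edge 2–3. Therefore the treewidth is 1.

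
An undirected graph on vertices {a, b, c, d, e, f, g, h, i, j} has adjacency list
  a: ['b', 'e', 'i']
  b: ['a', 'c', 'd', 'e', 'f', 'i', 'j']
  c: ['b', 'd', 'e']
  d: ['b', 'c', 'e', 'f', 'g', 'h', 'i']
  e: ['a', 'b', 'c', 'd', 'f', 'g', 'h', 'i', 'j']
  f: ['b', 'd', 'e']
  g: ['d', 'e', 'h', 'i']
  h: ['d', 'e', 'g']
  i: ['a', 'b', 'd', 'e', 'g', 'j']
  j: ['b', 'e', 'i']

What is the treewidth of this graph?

A width-3 tree decomposition is:
Bags: B1 = {b, e, i, j}  B2 = {b, d, e, i}  B3 = {d, e, g, i}  B4 = {d, e, g, h}  B5 = {b, c, d, e}  B6 = {b, d, e, f}  B7 = {a, b, e, i}
Tree: B1–B2, B2–B3, B3–B4, B2–B5, B2–B6, B2–B7
The largest bag has 4 vertices, giving width 3; this decomposition certifies tw(G) ≤ 3. Conversely, {d, e, g, h} is a clique of size 4, and the vertices of any clique must share a bag in every tree decomposition; so some bag has ≥ 4 vertices and tw(G) ≥ 3. Therefore the treewidth is 3.

3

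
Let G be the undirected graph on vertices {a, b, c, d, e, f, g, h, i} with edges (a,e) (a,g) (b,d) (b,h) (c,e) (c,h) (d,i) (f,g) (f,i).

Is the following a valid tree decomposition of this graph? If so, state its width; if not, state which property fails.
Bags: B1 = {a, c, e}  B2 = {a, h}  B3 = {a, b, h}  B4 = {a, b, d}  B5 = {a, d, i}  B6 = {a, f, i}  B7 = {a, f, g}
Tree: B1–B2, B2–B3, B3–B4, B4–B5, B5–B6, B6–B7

A tree decomposition must satisfy three properties: every vertex lies in some bag; for every edge, both endpoints lie together in some bag; and for every vertex, the bags containing it form a connected subtree. Here edge (c,h) lies in no bag, so the decomposition is invalid.

No — edge (c,h) lies in no bag.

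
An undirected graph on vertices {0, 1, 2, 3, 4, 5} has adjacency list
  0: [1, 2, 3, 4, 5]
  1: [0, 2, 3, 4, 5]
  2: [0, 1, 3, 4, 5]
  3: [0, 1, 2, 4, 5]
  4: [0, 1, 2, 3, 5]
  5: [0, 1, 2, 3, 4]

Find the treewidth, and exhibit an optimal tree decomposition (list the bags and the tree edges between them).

Treewidth 5.
Bags: B1 = {0, 1, 2, 3, 4, 5}
Tree: (single bag)

With just one bag of size 6, the width is 6 − 1 = 5, so tw(G) ≤ 5. On the other hand G contains the 6-clique {0, 1, 2, 3, 4, 5}. A clique must lie in a single bag of any decomposition, so no decomposition can have width below 5. Combining the bounds, tw(G) = 5.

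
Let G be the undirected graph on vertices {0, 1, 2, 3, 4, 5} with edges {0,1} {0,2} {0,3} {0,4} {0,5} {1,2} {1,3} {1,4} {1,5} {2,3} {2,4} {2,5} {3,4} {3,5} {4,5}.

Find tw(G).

5

A width-5 tree decomposition is:
Bags: B1 = {0, 1, 2, 3, 4, 5}
Tree: (single bag)
A single bag containing all 6 vertices is trivially a valid decomposition of width 5. Conversely, {0, 1, 2, 3, 4, 5} is a clique of size 6, and the vertices of any clique must share a bag in every tree decomposition; so some bag has ≥ 6 vertices and tw(G) ≥ 5. Combining the bounds, tw(G) = 5.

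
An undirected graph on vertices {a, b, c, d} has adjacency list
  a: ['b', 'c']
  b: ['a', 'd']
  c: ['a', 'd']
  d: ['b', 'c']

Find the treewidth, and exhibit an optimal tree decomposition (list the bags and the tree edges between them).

Treewidth 2.
One optimal decomposition is:
Bags: B1 = {b, c, d}  B2 = {a, b, c}
Tree: B1–B2

Every bag has size at most 3, so the width is 3 − 1 = 2 and tw(G) ≤ 2. The edges b–d–c–a–b form a cycle, so G is not a tree and its treewidth is at least 2. The upper and lower bounds meet at 2, so that is the treewidth.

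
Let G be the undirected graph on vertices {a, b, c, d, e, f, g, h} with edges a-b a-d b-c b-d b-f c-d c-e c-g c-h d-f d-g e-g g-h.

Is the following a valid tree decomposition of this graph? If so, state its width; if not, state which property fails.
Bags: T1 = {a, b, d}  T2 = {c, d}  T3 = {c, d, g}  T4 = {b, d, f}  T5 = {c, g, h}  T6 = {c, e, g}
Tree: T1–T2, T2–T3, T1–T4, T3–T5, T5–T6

A tree decomposition must satisfy three properties: every vertex lies in some bag; for every edge, both endpoints lie together in some bag; and for every vertex, the bags containing it form a connected subtree. Here edge (b,c) lies in no bag, so the decomposition is invalid.

No — edge (b,c) lies in no bag.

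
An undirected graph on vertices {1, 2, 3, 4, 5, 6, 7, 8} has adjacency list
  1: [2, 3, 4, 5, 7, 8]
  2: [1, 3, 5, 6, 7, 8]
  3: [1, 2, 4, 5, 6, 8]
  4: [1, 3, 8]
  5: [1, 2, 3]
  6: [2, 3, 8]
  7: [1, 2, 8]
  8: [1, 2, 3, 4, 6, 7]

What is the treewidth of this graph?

3

A width-3 tree decomposition is:
Bags: B1 = {1, 2, 3, 8}  B2 = {1, 3, 4, 8}  B3 = {2, 3, 6, 8}  B4 = {1, 2, 3, 5}  B5 = {1, 2, 7, 8}
Tree: B1–B2, B1–B3, B1–B4, B1–B5
Every bag has size at most 4, so the width is 4 − 1 = 3 and tw(G) ≤ 3. For the lower bound, the 4 vertices {1, 2, 3, 8} are pairwise adjacent, and any tree decomposition puts a clique entirely inside one bag — forcing width ≥ 3. Combining the bounds, tw(G) = 3.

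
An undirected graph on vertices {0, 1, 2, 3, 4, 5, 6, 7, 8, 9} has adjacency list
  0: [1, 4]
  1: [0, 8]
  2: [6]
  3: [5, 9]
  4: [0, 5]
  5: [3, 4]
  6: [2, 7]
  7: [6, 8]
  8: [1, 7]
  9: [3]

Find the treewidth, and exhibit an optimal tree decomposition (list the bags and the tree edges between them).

Every bag has size at most 2, so the width is 2 − 1 = 1 and tw(G) ≤ 1. G has an edge, so its treewidth is at least 1. Combining the bounds, tw(G) = 1.

Treewidth 1.
One optimal decomposition is:
Bags: B1 = {3, 9}  B2 = {3, 5}  B3 = {4, 5}  B4 = {0, 4}  B5 = {0, 1}  B6 = {1, 8}  B7 = {7, 8}  B8 = {6, 7}  B9 = {2, 6}
Tree: B1–B2, B2–B3, B3–B4, B4–B5, B5–B6, B6–B7, B7–B8, B8–B9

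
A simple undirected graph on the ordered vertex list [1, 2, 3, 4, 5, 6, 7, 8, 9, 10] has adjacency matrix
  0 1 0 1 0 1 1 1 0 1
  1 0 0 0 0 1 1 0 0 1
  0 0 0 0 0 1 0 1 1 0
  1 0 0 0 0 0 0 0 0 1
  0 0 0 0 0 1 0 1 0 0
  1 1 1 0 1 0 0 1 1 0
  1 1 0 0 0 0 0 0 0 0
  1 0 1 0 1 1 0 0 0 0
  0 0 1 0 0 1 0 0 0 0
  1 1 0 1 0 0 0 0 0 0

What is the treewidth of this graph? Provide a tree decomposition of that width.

Treewidth 2.
One optimal decomposition is:
Bags: B1 = {1, 2, 6}  B2 = {1, 6, 8}  B3 = {1, 2, 10}  B4 = {3, 6, 8}  B5 = {3, 6, 9}  B6 = {1, 2, 7}  B7 = {5, 6, 8}  B8 = {1, 4, 10}
Tree: B1–B2, B1–B3, B2–B4, B4–B5, B3–B6, B2–B7, B3–B8

Every bag has size at most 3, so the width is 3 − 1 = 2 and tw(G) ≤ 2. For the lower bound, the 3 vertices {1, 6, 8} are pairwise adjacent, and any tree decomposition puts a clique entirely inside one bag — forcing width ≥ 2. Combining the bounds, tw(G) = 2.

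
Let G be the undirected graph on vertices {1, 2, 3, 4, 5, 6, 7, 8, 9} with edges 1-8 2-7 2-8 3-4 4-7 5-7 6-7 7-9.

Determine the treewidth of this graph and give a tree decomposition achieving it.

Every bag has size at most 2, so the width is 2 − 1 = 1 and tw(G) ≤ 1. Any graph with an edge has treewidth ≥ 1, and G has the edge 7–9. Combining the bounds, tw(G) = 1.

Treewidth 1.
One such decomposition:
Bags: B1 = {7, 9}  B2 = {2, 7}  B3 = {6, 7}  B4 = {4, 7}  B5 = {5, 7}  B6 = {2, 8}  B7 = {3, 4}  B8 = {1, 8}
Tree: B1–B2, B2–B3, B3–B4, B4–B5, B2–B6, B4–B7, B6–B8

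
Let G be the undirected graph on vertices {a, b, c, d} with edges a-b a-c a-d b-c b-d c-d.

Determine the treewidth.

3

A width-3 tree decomposition is:
Bags: B1 = {a, b, c, d}
Tree: (single bag)
With just one bag of size 4, the width is 4 − 1 = 3, so tw(G) ≤ 3. For the lower bound, the 4 vertices {a, b, c, d} are pairwise adjacent, and any tree decomposition puts a clique entirely inside one bag — forcing width ≥ 3. Combining the bounds, tw(G) = 3.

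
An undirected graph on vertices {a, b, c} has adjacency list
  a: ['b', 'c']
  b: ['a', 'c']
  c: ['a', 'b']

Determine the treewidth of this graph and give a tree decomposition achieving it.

Treewidth 2.
One optimal decomposition is:
Bags: B1 = {a, b, c}
Tree: (single bag)

With just one bag of size 3, the width is 3 − 1 = 2, so tw(G) ≤ 2. For the lower bound, the 3 vertices {a, b, c} are pairwise adjacent, and any tree decomposition puts a clique entirely inside one bag — forcing width ≥ 2. Combining the bounds, tw(G) = 2.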